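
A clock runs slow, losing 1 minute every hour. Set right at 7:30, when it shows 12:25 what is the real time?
For every 60 true minutes, the faulty clock advances 59 minutes, so 1 faulty-clock minute corresponds to 60/59 true minutes.
From 7:30 to 12:25 on the faulty dial is 295 minutes.
True elapsed: 295 x 60/59 = 300 minutes = 5 hours.
True time: 7:30 + 5 hours = 12:30.

Final answer: 12:30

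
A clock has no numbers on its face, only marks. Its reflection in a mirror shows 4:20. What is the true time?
Reflection across the vertical (12-6) axis maps a hand at angle A degrees to (360 - A) degrees, which sends a reading of T minutes past 12:00 to (720 - T) minutes past 12:00.
Mirror reads 4:20 = 260 minutes past 12:00.
Actual time: (720 - 260) mod 720 = 460 minutes = 7:40.

Final answer: 7:40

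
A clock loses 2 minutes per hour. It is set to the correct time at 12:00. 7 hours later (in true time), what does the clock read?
For every 60 true minutes, the faulty clock advances 60 - 2 = 58 minutes.
True elapsed: 7 hours = 420 minutes.
Faulty clock advances: 420 x 58/60 = 406 minutes (drift: 14 minutes behind).
Shown time: 12:00 + 406 minutes = 6:46.

Final answer: 6:46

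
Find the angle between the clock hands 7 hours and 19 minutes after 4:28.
First find the time 7 hours and 19 minutes after 4:28.
Total minutes: 4 x 60 + 28 + 7 x 60 + 19 = 707.
707 mod 720 = 707 minutes = 11:47.
Now compute the angle at 11:47:
Hour hand: 11 x 30 + 47 x 0.5 = 353.5 degrees
Minute hand: 47 x 6 = 282 degrees
Difference: |353.5 - 282| = 71.5 degrees
The angle is 71.5 degrees

Final answer: 71.5 degrees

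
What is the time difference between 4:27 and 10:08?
From 4:27 to 10:08:
(10 x 60 + 8) - (4 x 60 + 27) = 608 - 267 = 341 minutes
= 5 hours and 41 minutes

Final answer: 5 hours and 41 minutes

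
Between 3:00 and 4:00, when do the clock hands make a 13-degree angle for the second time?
At t minutes past 3:00, the hour hand is at 30 x 3 + 0.5t degrees and the minute hand is at 6t degrees.
The smaller angle between them is 13 degrees when |30H - 5.5t| = 13 or |30H - 5.5t| = 347.
With H = 3, solve 30 x 3 - 5.5t = +/- target for each target:
  t = (30 x 3 - 13) / 5.5 = 14
  t = (30 x 3 + 13) / 5.5 = 18.73
  t = (30 x 3 - 347) / 5.5 = -46.73 (outside (0, 60))
  t = (30 x 3 + 347) / 5.5 = 79.45 (outside (0, 60))
Valid solutions in (0, 60): {14, 18.73} minutes.
The second occurrence is t = 18.73 minutes.
The hands form a 13-degree angle at 18.73 minutes past 3:00.

Final answer: 18.73 minutes past 3:00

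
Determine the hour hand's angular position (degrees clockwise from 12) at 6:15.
The hour hand moves 30 degrees per hour and 0.5 degrees per minute.
At 6:15: (6) x 30 + 15 x 0.5 = 180 + 7.5 = 187.5 degrees

Final answer: 187.5 degrees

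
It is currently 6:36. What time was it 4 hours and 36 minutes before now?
Starting time: 6:36 = 396 total minutes past 12:00
Subtracting: 4 hours and 36 minutes = 276 minutes
396 - 276 = 120 minutes
= 2 hours past 12:00 = 2:00

Final answer: 2:00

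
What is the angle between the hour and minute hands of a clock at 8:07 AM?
Hour hand position: 8 x 30 + 7 x 0.5 = 243.5 degrees
Minute hand position: 7 x 6 = 42 degrees
Difference: |243.5 - 42| = 201.5 degrees
Since 201.5 > 180, the smaller angle is 360 - 201.5 = 158.5 degrees

Final answer: 158.5 degrees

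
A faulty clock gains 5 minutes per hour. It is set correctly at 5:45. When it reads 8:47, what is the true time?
For every 60 true minutes, the faulty clock advances 65 minutes, so 1 faulty-clock minute corresponds to 60/65 true minutes.
From 5:45 to 8:47 on the faulty dial is 182 minutes.
True elapsed: 182 x 60/65 = 168 minutes = 2 hours and 48 minutes.
True time: 5:45 + 2 hours and 48 minutes = 8:33.

Final answer: 8:33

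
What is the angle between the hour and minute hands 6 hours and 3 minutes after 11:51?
First find the time 6 hours and 3 minutes after 11:51.
Total minutes: 11 x 60 + 51 + 6 x 60 + 3 = 1074.
1074 mod 720 = 354 minutes = 5:54.
Now compute the angle at 5:54:
Hour hand: 5 x 30 + 54 x 0.5 = 177 degrees
Minute hand: 54 x 6 = 324 degrees
Difference: |177 - 324| = 147 degrees
The angle is 147 degrees

Final answer: 147 degrees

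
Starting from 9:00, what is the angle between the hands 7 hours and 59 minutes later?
First find the time 7 hours and 59 minutes after 9:00.
Total minutes: 9 x 60 + 0 + 7 x 60 + 59 = 1019.
1019 mod 720 = 299 minutes = 4:59.
Now compute the angle at 4:59:
Hour hand: 4 x 30 + 59 x 0.5 = 149.5 degrees
Minute hand: 59 x 6 = 354 degrees
Difference: |149.5 - 354| = 204.5 degrees
Smaller angle: 360 - 204.5 = 155.5 degrees

Final answer: 155.5 degrees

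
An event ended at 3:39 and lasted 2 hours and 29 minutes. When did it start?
Starting time: 3:39 = 219 total minutes past 12:00
Subtracting: 2 hours and 29 minutes = 149 minutes
219 - 149 = 70 minutes
= 1 hour and 10 minutes past 12:00 = 1:10

Final answer: 1:10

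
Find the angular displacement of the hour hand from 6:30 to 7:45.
The hour hand moves 0.5 degrees per minute.
Time elapsed: 7:45 - 6:30 = 75 minutes
Angular displacement: 75 x 0.5 = 37.5 degrees

Final answer: 37.5 degrees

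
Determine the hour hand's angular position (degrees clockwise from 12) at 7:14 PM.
The hour hand moves 30 degrees per hour and 0.5 degrees per minute.
At 7:14: (7) x 30 + 14 x 0.5 = 210 + 7 = 217 degrees

Final answer: 217 degrees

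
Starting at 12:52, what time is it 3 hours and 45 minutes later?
Starting time: 12:52
Adding 45 minutes to 52 minutes: 52 + 45 = 97 minutes = 1 hour and 37 minutes
Adding 3 hours: 12 + 3 + 1 (carry) = 16 - 12 = 4
Final time: 4:37

Final answer: 4:37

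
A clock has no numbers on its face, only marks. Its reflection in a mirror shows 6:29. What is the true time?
Reflection across the vertical (12-6) axis maps a hand at angle A degrees to (360 - A) degrees, which sends a reading of T minutes past 12:00 to (720 - T) minutes past 12:00.
Mirror reads 6:29 = 389 minutes past 12:00.
Actual time: (720 - 389) mod 720 = 331 minutes = 5:31.

Final answer: 5:31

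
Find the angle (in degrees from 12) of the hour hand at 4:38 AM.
The hour hand moves 30 degrees per hour and 0.5 degrees per minute.
At 4:38: (4) x 30 + 38 x 0.5 = 120 + 19 = 139 degrees

Final answer: 139 degrees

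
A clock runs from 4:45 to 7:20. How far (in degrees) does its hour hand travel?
The hour hand moves 0.5 degrees per minute.
Time elapsed: 7:20 - 4:45 = 155 minutes
Angular displacement: 155 x 0.5 = 77.5 degrees

Final answer: 77.5 degrees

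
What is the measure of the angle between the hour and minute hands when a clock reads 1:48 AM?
Hour hand position: 1 x 30 + 48 x 0.5 = 54 degrees
Minute hand position: 48 x 6 = 288 degrees
Difference: |54 - 288| = 234 degrees
Since 234 > 180, the smaller angle is 360 - 234 = 126 degrees

Final answer: 126 degrees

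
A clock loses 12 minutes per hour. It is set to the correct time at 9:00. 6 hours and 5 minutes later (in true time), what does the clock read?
For every 60 true minutes, the faulty clock advances 60 - 12 = 48 minutes.
True elapsed: 6 hours and 5 minutes = 365 minutes.
Faulty clock advances: 365 x 48/60 = 292 minutes (drift: 73 minutes behind).
Shown time: 9:00 + 292 minutes = 1:52.

Final answer: 1:52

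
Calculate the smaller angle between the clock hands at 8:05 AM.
Hour hand position: 8 x 30 + 5 x 0.5 = 242.5 degrees
Minute hand position: 5 x 6 = 30 degrees
Difference: |242.5 - 30| = 212.5 degrees
Since 212.5 > 180, the smaller angle is 360 - 212.5 = 147.5 degrees

Final answer: 147.5 degrees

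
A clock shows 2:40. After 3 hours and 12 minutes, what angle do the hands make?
First find the time 3 hours and 12 minutes after 2:40.
Total minutes: 2 x 60 + 40 + 3 x 60 + 12 = 352.
352 mod 720 = 352 minutes = 5:52.
Now compute the angle at 5:52:
Hour hand: 5 x 30 + 52 x 0.5 = 176 degrees
Minute hand: 52 x 6 = 312 degrees
Difference: |176 - 312| = 136 degrees
The angle is 136 degrees

Final answer: 136 degrees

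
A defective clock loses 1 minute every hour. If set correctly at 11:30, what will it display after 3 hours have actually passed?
For every 60 true minutes, the faulty clock advances 60 - 1 = 59 minutes.
True elapsed: 3 hours = 180 minutes.
Faulty clock advances: 180 x 59/60 = 177 minutes (drift: 3 minutes behind).
Shown time: 11:30 + 177 minutes = 2:27.

Final answer: 2:27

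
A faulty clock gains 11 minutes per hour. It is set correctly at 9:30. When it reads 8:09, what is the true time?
For every 60 true minutes, the faulty clock advances 71 minutes, so 1 faulty-clock minute corresponds to 60/71 true minutes.
From 9:30 to 8:09 on the faulty dial is 639 minutes.
True elapsed: 639 x 60/71 = 540 minutes = 9 hours.
True time: 9:30 + 9 hours = 6:30.

Final answer: 6:30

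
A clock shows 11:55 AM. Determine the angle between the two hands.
Hour hand position: 11 x 30 + 55 x 0.5 = 357.5 degrees
Minute hand position: 55 x 6 = 330 degrees
Difference: |357.5 - 330| = 27.5 degrees
The angle between the hands is 27.5 degrees

Final answer: 27.5 degrees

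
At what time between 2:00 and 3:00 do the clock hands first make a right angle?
At t minutes past 2:00, the hour hand is at 30 x 2 + 0.5t degrees and the minute hand is at 6t degrees.
The smaller angle between them is 90 degrees when |30H - 5.5t| = 90 or |30H - 5.5t| = 270.
With H = 2, solve 30 x 2 - 5.5t = +/- target for each target:
  t = (30 x 2 - 90) / 5.5 = -5.45 (outside (0, 60))
  t = (30 x 2 + 90) / 5.5 = 27.27
  t = (30 x 2 - 270) / 5.5 = -38.18 (outside (0, 60))
  t = (30 x 2 + 270) / 5.5 = 60 (outside (0, 60))
Valid solutions in (0, 60): {27.27} minutes.
First occurrence: t = 27.27 minutes.
The hands are at right angles at 27.27 minutes past 2:00.

Final answer: 27.27 minutes past 2:00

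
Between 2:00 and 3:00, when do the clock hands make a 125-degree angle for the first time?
At t minutes past 2:00, the hour hand is at 30 x 2 + 0.5t degrees and the minute hand is at 6t degrees.
The smaller angle between them is 125 degrees when |30H - 5.5t| = 125 or |30H - 5.5t| = 235.
With H = 2, solve 30 x 2 - 5.5t = +/- target for each target:
  t = (30 x 2 - 125) / 5.5 = -11.82 (outside (0, 60))
  t = (30 x 2 + 125) / 5.5 = 33.64
  t = (30 x 2 - 235) / 5.5 = -31.82 (outside (0, 60))
  t = (30 x 2 + 235) / 5.5 = 53.64
Valid solutions in (0, 60): {33.64, 53.64} minutes.
The first occurrence is t = 33.64 minutes.
The hands form a 125-degree angle at 33.64 minutes past 2:00.

Final answer: 33.64 minutes past 2:00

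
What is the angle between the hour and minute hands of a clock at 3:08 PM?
Hour hand position: 3 x 30 + 8 x 0.5 = 94 degrees
Minute hand position: 8 x 6 = 48 degrees
Difference: |94 - 48| = 46 degrees
The angle between the hands is 46 degrees

Final answer: 46 degrees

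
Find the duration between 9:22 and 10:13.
From 9:22 to 10:13:
(10 x 60 + 13) - (9 x 60 + 22) = 613 - 562 = 51 minutes
= 51 minutes

Final answer: 51 minutes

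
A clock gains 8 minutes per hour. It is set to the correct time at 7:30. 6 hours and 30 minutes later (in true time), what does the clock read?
For every 60 true minutes, the faulty clock advances 60 + 8 = 68 minutes.
True elapsed: 6 hours and 30 minutes = 390 minutes.
Faulty clock advances: 390 x 68/60 = 442 minutes (drift: 52 minutes ahead).
Shown time: 7:30 + 442 minutes = 2:52.

Final answer: 2:52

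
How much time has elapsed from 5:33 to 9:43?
From 5:33 to 9:43:
(9 x 60 + 43) - (5 x 60 + 33) = 583 - 333 = 250 minutes
= 4 hours and 10 minutes

Final answer: 4 hours and 10 minutes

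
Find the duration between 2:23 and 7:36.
From 2:23 to 7:36:
(7 x 60 + 36) - (2 x 60 + 23) = 456 - 143 = 313 minutes
= 5 hours and 13 minutes

Final answer: 5 hours and 13 minutes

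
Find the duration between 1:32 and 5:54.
From 1:32 to 5:54:
(5 x 60 + 54) - (1 x 60 + 32) = 354 - 92 = 262 minutes
= 4 hours and 22 minutes

Final answer: 4 hours and 22 minutes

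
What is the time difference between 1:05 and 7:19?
From 1:05 to 7:19:
(7 x 60 + 19) - (1 x 60 + 5) = 439 - 65 = 374 minutes
= 6 hours and 14 minutes

Final answer: 6 hours and 14 minutes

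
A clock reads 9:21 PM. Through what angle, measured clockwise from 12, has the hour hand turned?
The hour hand moves 30 degrees per hour and 0.5 degrees per minute.
At 9:21: (9) x 30 + 21 x 0.5 = 270 + 10.5 = 280.5 degrees

Final answer: 280.5 degrees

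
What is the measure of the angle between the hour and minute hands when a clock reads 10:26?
Hour hand position: 10 x 30 + 26 x 0.5 = 313 degrees
Minute hand position: 26 x 6 = 156 degrees
Difference: |313 - 156| = 157 degrees
The angle between the hands is 157 degrees

Final answer: 157 degrees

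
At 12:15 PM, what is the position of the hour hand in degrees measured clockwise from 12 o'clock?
The hour hand moves 30 degrees per hour and 0.5 degrees per minute.
At 12:15: (0) x 30 + 15 x 0.5 = 0 + 7.5 = 7.5 degrees

Final answer: 7.5 degrees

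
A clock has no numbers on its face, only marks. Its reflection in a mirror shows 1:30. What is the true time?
Reflection across the vertical (12-6) axis maps a hand at angle A degrees to (360 - A) degrees, which sends a reading of T minutes past 12:00 to (720 - T) minutes past 12:00.
Mirror reads 1:30 = 90 minutes past 12:00.
Actual time: (720 - 90) mod 720 = 630 minutes = 10:30.

Final answer: 10:30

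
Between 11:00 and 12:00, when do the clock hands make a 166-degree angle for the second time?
At t minutes past 11:00, the hour hand is at 30 x 11 + 0.5t degrees and the minute hand is at 6t degrees.
The smaller angle between them is 166 degrees when |30H - 5.5t| = 166 or |30H - 5.5t| = 194.
With H = 11, solve 30 x 11 - 5.5t = +/- target for each target:
  t = (30 x 11 - 166) / 5.5 = 29.82
  t = (30 x 11 + 166) / 5.5 = 90.18 (outside (0, 60))
  t = (30 x 11 - 194) / 5.5 = 24.73
  t = (30 x 11 + 194) / 5.5 = 95.27 (outside (0, 60))
Valid solutions in (0, 60): {24.73, 29.82} minutes.
The second occurrence is t = 29.82 minutes.
The hands form a 166-degree angle at 29.82 minutes past 11:00.

Final answer: 29.82 minutes past 11:00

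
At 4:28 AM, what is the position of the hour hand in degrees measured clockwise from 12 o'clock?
The hour hand moves 30 degrees per hour and 0.5 degrees per minute.
At 4:28: (4) x 30 + 28 x 0.5 = 120 + 14 = 134 degrees

Final answer: 134 degrees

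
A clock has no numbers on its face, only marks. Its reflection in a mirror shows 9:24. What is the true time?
Reflection across the vertical (12-6) axis maps a hand at angle A degrees to (360 - A) degrees, which sends a reading of T minutes past 12:00 to (720 - T) minutes past 12:00.
Mirror reads 9:24 = 564 minutes past 12:00.
Actual time: (720 - 564) mod 720 = 156 minutes = 2:36.

Final answer: 2:36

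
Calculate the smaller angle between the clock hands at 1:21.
Hour hand position: 1 x 30 + 21 x 0.5 = 40.5 degrees
Minute hand position: 21 x 6 = 126 degrees
Difference: |40.5 - 126| = 85.5 degrees
The angle between the hands is 85.5 degrees

Final answer: 85.5 degrees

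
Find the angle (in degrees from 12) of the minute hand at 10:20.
The minute hand moves 6 degrees per minute.
At 10:20: 20 x 6 = 120 degrees

Final answer: 120 degrees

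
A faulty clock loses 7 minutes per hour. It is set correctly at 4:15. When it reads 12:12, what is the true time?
For every 60 true minutes, the faulty clock advances 53 minutes, so 1 faulty-clock minute corresponds to 60/53 true minutes.
From 4:15 to 12:12 on the faulty dial is 477 minutes.
True elapsed: 477 x 60/53 = 540 minutes = 9 hours.
True time: 4:15 + 9 hours = 1:15.

Final answer: 1:15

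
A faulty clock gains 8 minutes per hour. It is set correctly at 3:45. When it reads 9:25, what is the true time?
For every 60 true minutes, the faulty clock advances 68 minutes, so 1 faulty-clock minute corresponds to 60/68 true minutes.
From 3:45 to 9:25 on the faulty dial is 340 minutes.
True elapsed: 340 x 60/68 = 300 minutes = 5 hours.
True time: 3:45 + 5 hours = 8:45.

Final answer: 8:45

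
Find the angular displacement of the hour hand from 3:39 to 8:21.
The hour hand moves 0.5 degrees per minute.
Time elapsed: 8:21 - 3:39 = 282 minutes
Angular displacement: 282 x 0.5 = 141 degrees

Final answer: 141 degrees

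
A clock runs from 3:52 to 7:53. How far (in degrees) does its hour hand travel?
The hour hand moves 0.5 degrees per minute.
Time elapsed: 7:53 - 3:52 = 241 minutes
Angular displacement: 241 x 0.5 = 120.5 degrees

Final answer: 120.5 degrees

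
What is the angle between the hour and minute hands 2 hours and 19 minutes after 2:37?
First find the time 2 hours and 19 minutes after 2:37.
Total minutes: 2 x 60 + 37 + 2 x 60 + 19 = 296.
296 mod 720 = 296 minutes = 4:56.
Now compute the angle at 4:56:
Hour hand: 4 x 30 + 56 x 0.5 = 148 degrees
Minute hand: 56 x 6 = 336 degrees
Difference: |148 - 336| = 188 degrees
Smaller angle: 360 - 188 = 172 degrees

Final answer: 172 degrees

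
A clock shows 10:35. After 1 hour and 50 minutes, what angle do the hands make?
First find the time 1 hour and 50 minutes after 10:35.
Total minutes: 10 x 60 + 35 + 1 x 60 + 50 = 745.
745 mod 720 = 25 minutes = 12:25.
Now compute the angle at 12:25:
Hour hand: 0 x 30 + 25 x 0.5 = 12.5 degrees
Minute hand: 25 x 6 = 150 degrees
Difference: |12.5 - 150| = 137.5 degrees
The angle is 137.5 degrees

Final answer: 137.5 degrees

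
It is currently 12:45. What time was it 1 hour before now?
Starting time: 12:45 = 45 total minutes past 12:00
Subtracting: 1 hour = 60 minutes
45 - 60 = -15 (negative, add 12 hours = 720) = 705 minutes
= 11 hours and 45 minutes past 12:00 = 11:45

Final answer: 11:45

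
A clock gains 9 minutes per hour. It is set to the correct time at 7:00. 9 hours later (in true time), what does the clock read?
For every 60 true minutes, the faulty clock advances 60 + 9 = 69 minutes.
True elapsed: 9 hours = 540 minutes.
Faulty clock advances: 540 x 69/60 = 621 minutes (drift: 81 minutes ahead).
Shown time: 7:00 + 621 minutes = 5:21.

Final answer: 5:21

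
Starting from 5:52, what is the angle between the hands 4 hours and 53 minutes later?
First find the time 4 hours and 53 minutes after 5:52.
Total minutes: 5 x 60 + 52 + 4 x 60 + 53 = 645.
645 mod 720 = 645 minutes = 10:45.
Now compute the angle at 10:45:
Hour hand: 10 x 30 + 45 x 0.5 = 322.5 degrees
Minute hand: 45 x 6 = 270 degrees
Difference: |322.5 - 270| = 52.5 degrees
The angle is 52.5 degrees

Final answer: 52.5 degrees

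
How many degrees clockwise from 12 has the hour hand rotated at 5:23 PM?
The hour hand moves 30 degrees per hour and 0.5 degrees per minute.
At 5:23: (5) x 30 + 23 x 0.5 = 150 + 11.5 = 161.5 degrees

Final answer: 161.5 degrees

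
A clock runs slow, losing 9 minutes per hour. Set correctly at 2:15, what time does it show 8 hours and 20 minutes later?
For every 60 true minutes, the faulty clock advances 60 - 9 = 51 minutes.
True elapsed: 8 hours and 20 minutes = 500 minutes.
Faulty clock advances: 500 x 51/60 = 425 minutes (drift: 75 minutes behind).
Shown time: 2:15 + 425 minutes = 9:20.

Final answer: 9:20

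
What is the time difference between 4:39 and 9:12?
From 4:39 to 9:12:
(9 x 60 + 12) - (4 x 60 + 39) = 552 - 279 = 273 minutes
= 4 hours and 33 minutes

Final answer: 4 hours and 33 minutes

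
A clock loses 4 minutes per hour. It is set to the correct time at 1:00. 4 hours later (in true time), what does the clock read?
For every 60 true minutes, the faulty clock advances 60 - 4 = 56 minutes.
True elapsed: 4 hours = 240 minutes.
Faulty clock advances: 240 x 56/60 = 224 minutes (drift: 16 minutes behind).
Shown time: 1:00 + 224 minutes = 4:44.

Final answer: 4:44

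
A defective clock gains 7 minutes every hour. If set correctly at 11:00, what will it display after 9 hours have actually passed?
For every 60 true minutes, the faulty clock advances 60 + 7 = 67 minutes.
True elapsed: 9 hours = 540 minutes.
Faulty clock advances: 540 x 67/60 = 603 minutes (drift: 63 minutes ahead).
Shown time: 11:00 + 603 minutes = 9:03.

Final answer: 9:03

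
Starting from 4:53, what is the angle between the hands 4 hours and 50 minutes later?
First find the time 4 hours and 50 minutes after 4:53.
Total minutes: 4 x 60 + 53 + 4 x 60 + 50 = 583.
583 mod 720 = 583 minutes = 9:43.
Now compute the angle at 9:43:
Hour hand: 9 x 30 + 43 x 0.5 = 291.5 degrees
Minute hand: 43 x 6 = 258 degrees
Difference: |291.5 - 258| = 33.5 degrees
The angle is 33.5 degrees

Final answer: 33.5 degrees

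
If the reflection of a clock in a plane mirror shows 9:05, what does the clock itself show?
Reflection across the vertical (12-6) axis maps a hand at angle A degrees to (360 - A) degrees, which sends a reading of T minutes past 12:00 to (720 - T) minutes past 12:00.
Mirror reads 9:05 = 545 minutes past 12:00.
Actual time: (720 - 545) mod 720 = 175 minutes = 2:55.

Final answer: 2:55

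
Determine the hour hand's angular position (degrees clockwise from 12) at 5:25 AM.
The hour hand moves 30 degrees per hour and 0.5 degrees per minute.
At 5:25: (5) x 30 + 25 x 0.5 = 150 + 12.5 = 162.5 degrees

Final answer: 162.5 degrees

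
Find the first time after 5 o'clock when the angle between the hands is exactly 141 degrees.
At t minutes past 5:00, the hour hand is at 30 x 5 + 0.5t degrees and the minute hand is at 6t degrees.
The smaller angle between them is 141 degrees when |30H - 5.5t| = 141 or |30H - 5.5t| = 219.
With H = 5, solve 30 x 5 - 5.5t = +/- target for each target:
  t = (30 x 5 - 141) / 5.5 = 1.64
  t = (30 x 5 + 141) / 5.5 = 52.91
  t = (30 x 5 - 219) / 5.5 = -12.55 (outside (0, 60))
  t = (30 x 5 + 219) / 5.5 = 67.09 (outside (0, 60))
Valid solutions in (0, 60): {1.64, 52.91} minutes.
The first occurrence is t = 1.64 minutes.
The hands form a 141-degree angle at 1.64 minutes past 5:00.

Final answer: 1.64 minutes past 5:00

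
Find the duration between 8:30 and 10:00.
From 8:30 to 10:00:
(10 x 60 + 0) - (8 x 60 + 30) = 600 - 510 = 90 minutes
= 1 hour and 30 minutes

Final answer: 1 hour and 30 minutes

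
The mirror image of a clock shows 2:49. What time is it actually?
Reflection across the vertical (12-6) axis maps a hand at angle A degrees to (360 - A) degrees, which sends a reading of T minutes past 12:00 to (720 - T) minutes past 12:00.
Mirror reads 2:49 = 169 minutes past 12:00.
Actual time: (720 - 169) mod 720 = 551 minutes = 9:11.

Final answer: 9:11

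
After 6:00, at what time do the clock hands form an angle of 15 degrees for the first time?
At t minutes past 6:00, the hour hand is at 30 x 6 + 0.5t degrees and the minute hand is at 6t degrees.
The smaller angle between them is 15 degrees when |30H - 5.5t| = 15 or |30H - 5.5t| = 345.
With H = 6, solve 30 x 6 - 5.5t = +/- target for each target:
  t = (30 x 6 - 15) / 5.5 = 30
  t = (30 x 6 + 15) / 5.5 = 35.45
  t = (30 x 6 - 345) / 5.5 = -30 (outside (0, 60))
  t = (30 x 6 + 345) / 5.5 = 95.45 (outside (0, 60))
Valid solutions in (0, 60): {30, 35.45} minutes.
The first occurrence is t = 30 minutes.
The hands form a 15-degree angle at 30 minutes past 6:00.

Final answer: 30 minutes past 6:00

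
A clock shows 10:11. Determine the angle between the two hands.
Hour hand position: 10 x 30 + 11 x 0.5 = 305.5 degrees
Minute hand position: 11 x 6 = 66 degrees
Difference: |305.5 - 66| = 239.5 degrees
Since 239.5 > 180, the smaller angle is 360 - 239.5 = 120.5 degrees

Final answer: 120.5 degrees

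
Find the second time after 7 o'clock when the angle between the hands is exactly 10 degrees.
At t minutes past 7:00, the hour hand is at 30 x 7 + 0.5t degrees and the minute hand is at 6t degrees.
The smaller angle between them is 10 degrees when |30H - 5.5t| = 10 or |30H - 5.5t| = 350.
With H = 7, solve 30 x 7 - 5.5t = +/- target for each target:
  t = (30 x 7 - 10) / 5.5 = 36.36
  t = (30 x 7 + 10) / 5.5 = 40
  t = (30 x 7 - 350) / 5.5 = -25.45 (outside (0, 60))
  t = (30 x 7 + 350) / 5.5 = 101.82 (outside (0, 60))
Valid solutions in (0, 60): {36.36, 40} minutes.
The second occurrence is t = 40 minutes.
The hands form a 10-degree angle at 40 minutes past 7:00.

Final answer: 40 minutes past 7:00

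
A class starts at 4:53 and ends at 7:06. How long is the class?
From 4:53 to 7:06:
(7 x 60 + 6) - (4 x 60 + 53) = 426 - 293 = 133 minutes
= 2 hours and 13 minutes

Final answer: 2 hours and 13 minutes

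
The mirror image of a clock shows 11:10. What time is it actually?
Reflection across the vertical (12-6) axis maps a hand at angle A degrees to (360 - A) degrees, which sends a reading of T minutes past 12:00 to (720 - T) minutes past 12:00.
Mirror reads 11:10 = 670 minutes past 12:00.
Actual time: (720 - 670) mod 720 = 50 minutes = 12:50.

Final answer: 12:50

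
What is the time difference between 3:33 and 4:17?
From 3:33 to 4:17:
(4 x 60 + 17) - (3 x 60 + 33) = 257 - 213 = 44 minutes
= 44 minutes

Final answer: 44 minutes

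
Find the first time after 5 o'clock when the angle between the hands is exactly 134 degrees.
At t minutes past 5:00, the hour hand is at 30 x 5 + 0.5t degrees and the minute hand is at 6t degrees.
The smaller angle between them is 134 degrees when |30H - 5.5t| = 134 or |30H - 5.5t| = 226.
With H = 5, solve 30 x 5 - 5.5t = +/- target for each target:
  t = (30 x 5 - 134) / 5.5 = 2.91
  t = (30 x 5 + 134) / 5.5 = 51.64
  t = (30 x 5 - 226) / 5.5 = -13.82 (outside (0, 60))
  t = (30 x 5 + 226) / 5.5 = 68.36 (outside (0, 60))
Valid solutions in (0, 60): {2.91, 51.64} minutes.
The first occurrence is t = 2.91 minutes.
The hands form a 134-degree angle at 2.91 minutes past 5:00.

Final answer: 2.91 minutes past 5:00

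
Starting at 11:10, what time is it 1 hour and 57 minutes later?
Starting time: 11:10
Adding 57 minutes to 10 minutes: 10 + 57 = 67 minutes = 1 hour and 7 minutes
Adding 1 hour: 11 + 1 + 1 (carry) = 13 - 12 = 1
Final time: 1:07

Final answer: 1:07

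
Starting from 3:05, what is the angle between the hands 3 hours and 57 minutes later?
First find the time 3 hours and 57 minutes after 3:05.
Total minutes: 3 x 60 + 5 + 3 x 60 + 57 = 422.
422 mod 720 = 422 minutes = 7:02.
Now compute the angle at 7:02:
Hour hand: 7 x 30 + 2 x 0.5 = 211 degrees
Minute hand: 2 x 6 = 12 degrees
Difference: |211 - 12| = 199 degrees
Smaller angle: 360 - 199 = 161 degrees

Final answer: 161 degrees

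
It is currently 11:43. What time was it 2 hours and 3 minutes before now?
Starting time: 11:43 = 703 total minutes past 12:00
Subtracting: 2 hours and 3 minutes = 123 minutes
703 - 123 = 580 minutes
= 9 hours and 40 minutes past 12:00 = 9:40

Final answer: 9:40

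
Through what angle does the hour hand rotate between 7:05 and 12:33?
The hour hand moves 0.5 degrees per minute.
Time elapsed: 12:33 - 7:05 = 328 minutes
Angular displacement: 328 x 0.5 = 164 degrees

Final answer: 164 degrees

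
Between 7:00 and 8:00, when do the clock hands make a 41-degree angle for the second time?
At t minutes past 7:00, the hour hand is at 30 x 7 + 0.5t degrees and the minute hand is at 6t degrees.
The smaller angle between them is 41 degrees when |30H - 5.5t| = 41 or |30H - 5.5t| = 319.
With H = 7, solve 30 x 7 - 5.5t = +/- target for each target:
  t = (30 x 7 - 41) / 5.5 = 30.73
  t = (30 x 7 + 41) / 5.5 = 45.64
  t = (30 x 7 - 319) / 5.5 = -19.82 (outside (0, 60))
  t = (30 x 7 + 319) / 5.5 = 96.18 (outside (0, 60))
Valid solutions in (0, 60): {30.73, 45.64} minutes.
The second occurrence is t = 45.64 minutes.
The hands form a 41-degree angle at 45.64 minutes past 7:00.

Final answer: 45.64 minutes past 7:00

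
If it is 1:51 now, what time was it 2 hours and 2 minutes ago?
Starting time: 1:51 = 111 total minutes past 12:00
Subtracting: 2 hours and 2 minutes = 122 minutes
111 - 122 = -11 (negative, add 12 hours = 720) = 709 minutes
= 11 hours and 49 minutes past 12:00 = 11:49

Final answer: 11:49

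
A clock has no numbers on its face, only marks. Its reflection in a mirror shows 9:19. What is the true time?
Reflection across the vertical (12-6) axis maps a hand at angle A degrees to (360 - A) degrees, which sends a reading of T minutes past 12:00 to (720 - T) minutes past 12:00.
Mirror reads 9:19 = 559 minutes past 12:00.
Actual time: (720 - 559) mod 720 = 161 minutes = 2:41.

Final answer: 2:41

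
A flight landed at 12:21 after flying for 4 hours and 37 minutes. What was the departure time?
Starting time: 12:21 = 21 total minutes past 12:00
Subtracting: 4 hours and 37 minutes = 277 minutes
21 - 277 = -256 (negative, add 12 hours = 720) = 464 minutes
= 7 hours and 44 minutes past 12:00 = 7:44

Final answer: 7:44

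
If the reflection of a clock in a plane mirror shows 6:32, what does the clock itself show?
Reflection across the vertical (12-6) axis maps a hand at angle A degrees to (360 - A) degrees, which sends a reading of T minutes past 12:00 to (720 - T) minutes past 12:00.
Mirror reads 6:32 = 392 minutes past 12:00.
Actual time: (720 - 392) mod 720 = 328 minutes = 5:28.

Final answer: 5:28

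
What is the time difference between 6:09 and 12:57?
From 6:09 to 12:57:
(12 x 60 + 57) - (6 x 60 + 9) = 777 - 369 = 408 minutes
= 6 hours and 48 minutes

Final answer: 6 hours and 48 minutes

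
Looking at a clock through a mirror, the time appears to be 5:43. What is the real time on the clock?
Reflection across the vertical (12-6) axis maps a hand at angle A degrees to (360 - A) degrees, which sends a reading of T minutes past 12:00 to (720 - T) minutes past 12:00.
Mirror reads 5:43 = 343 minutes past 12:00.
Actual time: (720 - 343) mod 720 = 377 minutes = 6:17.

Final answer: 6:17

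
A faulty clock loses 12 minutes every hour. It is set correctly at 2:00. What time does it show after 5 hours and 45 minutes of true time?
For every 60 true minutes, the faulty clock advances 60 - 12 = 48 minutes.
True elapsed: 5 hours and 45 minutes = 345 minutes.
Faulty clock advances: 345 x 48/60 = 276 minutes (drift: 69 minutes behind).
Shown time: 2:00 + 276 minutes = 6:36.

Final answer: 6:36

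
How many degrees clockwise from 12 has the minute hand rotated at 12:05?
The minute hand moves 6 degrees per minute.
At 12:05: 5 x 6 = 30 degrees

Final answer: 30 degrees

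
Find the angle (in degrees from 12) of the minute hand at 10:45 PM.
The minute hand moves 6 degrees per minute.
At 10:45: 45 x 6 = 270 degrees

Final answer: 270 degrees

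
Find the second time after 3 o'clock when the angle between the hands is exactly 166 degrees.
At t minutes past 3:00, the hour hand is at 30 x 3 + 0.5t degrees and the minute hand is at 6t degrees.
The smaller angle between them is 166 degrees when |30H - 5.5t| = 166 or |30H - 5.5t| = 194.
With H = 3, solve 30 x 3 - 5.5t = +/- target for each target:
  t = (30 x 3 - 166) / 5.5 = -13.82 (outside (0, 60))
  t = (30 x 3 + 166) / 5.5 = 46.55
  t = (30 x 3 - 194) / 5.5 = -18.91 (outside (0, 60))
  t = (30 x 3 + 194) / 5.5 = 51.64
Valid solutions in (0, 60): {46.55, 51.64} minutes.
The second occurrence is t = 51.64 minutes.
The hands form a 166-degree angle at 51.64 minutes past 3:00.

Final answer: 51.64 minutes past 3:00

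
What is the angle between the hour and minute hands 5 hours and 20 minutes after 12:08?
First find the time 5 hours and 20 minutes after 12:08.
Total minutes: 12 x 60 + 8 + 5 x 60 + 20 = 1048.
1048 mod 720 = 328 minutes = 5:28.
Now compute the angle at 5:28:
Hour hand: 5 x 30 + 28 x 0.5 = 164 degrees
Minute hand: 28 x 6 = 168 degrees
Difference: |164 - 168| = 4 degrees
The angle is 4 degrees

Final answer: 4 degrees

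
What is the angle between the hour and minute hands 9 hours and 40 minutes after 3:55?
First find the time 9 hours and 40 minutes after 3:55.
Total minutes: 3 x 60 + 55 + 9 x 60 + 40 = 815.
815 mod 720 = 95 minutes = 1:35.
Now compute the angle at 1:35:
Hour hand: 1 x 30 + 35 x 0.5 = 47.5 degrees
Minute hand: 35 x 6 = 210 degrees
Difference: |47.5 - 210| = 162.5 degrees
The angle is 162.5 degrees

Final answer: 162.5 degrees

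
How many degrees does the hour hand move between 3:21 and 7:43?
The hour hand moves 0.5 degrees per minute.
Time elapsed: 7:43 - 3:21 = 262 minutes
Angular displacement: 262 x 0.5 = 131 degrees

Final answer: 131 degrees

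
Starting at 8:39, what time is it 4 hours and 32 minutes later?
Starting time: 8:39
Adding 32 minutes to 39 minutes: 39 + 32 = 71 minutes = 1 hour and 11 minutes
Adding 4 hours: 8 + 4 + 1 (carry) = 13 - 12 = 1
Final time: 1:11

Final answer: 1:11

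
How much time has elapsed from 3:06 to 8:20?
From 3:06 to 8:20:
(8 x 60 + 20) - (3 x 60 + 6) = 500 - 186 = 314 minutes
= 5 hours and 14 minutes

Final answer: 5 hours and 14 minutes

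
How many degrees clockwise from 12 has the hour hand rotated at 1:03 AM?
The hour hand moves 30 degrees per hour and 0.5 degrees per minute.
At 1:03: (1) x 30 + 3 x 0.5 = 30 + 1.5 = 31.5 degrees

Final answer: 31.5 degrees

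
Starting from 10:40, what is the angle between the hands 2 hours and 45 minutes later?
First find the time 2 hours and 45 minutes after 10:40.
Total minutes: 10 x 60 + 40 + 2 x 60 + 45 = 805.
805 mod 720 = 85 minutes = 1:25.
Now compute the angle at 1:25:
Hour hand: 1 x 30 + 25 x 0.5 = 42.5 degrees
Minute hand: 25 x 6 = 150 degrees
Difference: |42.5 - 150| = 107.5 degrees
The angle is 107.5 degrees

Final answer: 107.5 degrees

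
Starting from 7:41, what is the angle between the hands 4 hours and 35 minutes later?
First find the time 4 hours and 35 minutes after 7:41.
Total minutes: 7 x 60 + 41 + 4 x 60 + 35 = 736.
736 mod 720 = 16 minutes = 12:16.
Now compute the angle at 12:16:
Hour hand: 0 x 30 + 16 x 0.5 = 8 degrees
Minute hand: 16 x 6 = 96 degrees
Difference: |8 - 96| = 88 degrees
The angle is 88 degrees

Final answer: 88 degrees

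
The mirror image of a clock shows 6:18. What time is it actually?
Reflection across the vertical (12-6) axis maps a hand at angle A degrees to (360 - A) degrees, which sends a reading of T minutes past 12:00 to (720 - T) minutes past 12:00.
Mirror reads 6:18 = 378 minutes past 12:00.
Actual time: (720 - 378) mod 720 = 342 minutes = 5:42.

Final answer: 5:42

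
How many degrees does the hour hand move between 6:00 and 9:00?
The hour hand moves 0.5 degrees per minute.
Time elapsed: 9:00 - 6:00 = 180 minutes
Angular displacement: 180 x 0.5 = 90 degrees

Final answer: 90 degrees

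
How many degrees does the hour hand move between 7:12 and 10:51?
The hour hand moves 0.5 degrees per minute.
Time elapsed: 10:51 - 7:12 = 219 minutes
Angular displacement: 219 x 0.5 = 109.5 degrees

Final answer: 109.5 degrees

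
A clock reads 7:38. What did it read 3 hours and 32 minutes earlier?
Starting time: 7:38 = 458 total minutes past 12:00
Subtracting: 3 hours and 32 minutes = 212 minutes
458 - 212 = 246 minutes
= 4 hours and 6 minutes past 12:00 = 4:06

Final answer: 4:06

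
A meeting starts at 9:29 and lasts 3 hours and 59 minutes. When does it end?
Starting time: 9:29
Adding 59 minutes to 29 minutes: 29 + 59 = 88 minutes = 1 hour and 28 minutes
Adding 3 hours: 9 + 3 + 1 (carry) = 13 - 12 = 1
Final time: 1:28

Final answer: 1:28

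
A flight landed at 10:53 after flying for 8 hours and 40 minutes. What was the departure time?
Starting time: 10:53 = 653 total minutes past 12:00
Subtracting: 8 hours and 40 minutes = 520 minutes
653 - 520 = 133 minutes
= 2 hours and 13 minutes past 12:00 = 2:13

Final answer: 2:13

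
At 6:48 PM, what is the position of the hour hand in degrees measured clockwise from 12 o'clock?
The hour hand moves 30 degrees per hour and 0.5 degrees per minute.
At 6:48: (6) x 30 + 48 x 0.5 = 180 + 24 = 204 degrees

Final answer: 204 degrees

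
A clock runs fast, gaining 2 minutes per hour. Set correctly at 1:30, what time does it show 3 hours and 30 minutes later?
For every 60 true minutes, the faulty clock advances 60 + 2 = 62 minutes.
True elapsed: 3 hours and 30 minutes = 210 minutes.
Faulty clock advances: 210 x 62/60 = 217 minutes (drift: 7 minutes ahead).
Shown time: 1:30 + 217 minutes = 5:07.

Final answer: 5:07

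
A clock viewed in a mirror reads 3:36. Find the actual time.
Reflection across the vertical (12-6) axis maps a hand at angle A degrees to (360 - A) degrees, which sends a reading of T minutes past 12:00 to (720 - T) minutes past 12:00.
Mirror reads 3:36 = 216 minutes past 12:00.
Actual time: (720 - 216) mod 720 = 504 minutes = 8:24.

Final answer: 8:24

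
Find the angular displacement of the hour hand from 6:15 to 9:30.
The hour hand moves 0.5 degrees per minute.
Time elapsed: 9:30 - 6:15 = 195 minutes
Angular displacement: 195 x 0.5 = 97.5 degrees

Final answer: 97.5 degrees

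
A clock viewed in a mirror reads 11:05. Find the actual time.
Reflection across the vertical (12-6) axis maps a hand at angle A degrees to (360 - A) degrees, which sends a reading of T minutes past 12:00 to (720 - T) minutes past 12:00.
Mirror reads 11:05 = 665 minutes past 12:00.
Actual time: (720 - 665) mod 720 = 55 minutes = 12:55.

Final answer: 12:55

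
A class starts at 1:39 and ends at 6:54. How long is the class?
From 1:39 to 6:54:
(6 x 60 + 54) - (1 x 60 + 39) = 414 - 99 = 315 minutes
= 5 hours and 15 minutes

Final answer: 5 hours and 15 minutes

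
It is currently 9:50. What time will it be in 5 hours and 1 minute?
Starting time: 9:50
Adding 1 minute to 50 minutes: 50 + 1 = 51 minutes
Adding 5 hours: 9 + 5 = 14 - 12 = 2
Final time: 2:51

Final answer: 2:51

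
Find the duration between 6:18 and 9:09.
From 6:18 to 9:09:
(9 x 60 + 9) - (6 x 60 + 18) = 549 - 378 = 171 minutes
= 2 hours and 51 minutes

Final answer: 2 hours and 51 minutes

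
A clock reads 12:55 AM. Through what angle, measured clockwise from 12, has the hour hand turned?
The hour hand moves 30 degrees per hour and 0.5 degrees per minute.
At 12:55: (0) x 30 + 55 x 0.5 = 0 + 27.5 = 27.5 degrees

Final answer: 27.5 degrees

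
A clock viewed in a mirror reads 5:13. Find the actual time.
Reflection across the vertical (12-6) axis maps a hand at angle A degrees to (360 - A) degrees, which sends a reading of T minutes past 12:00 to (720 - T) minutes past 12:00.
Mirror reads 5:13 = 313 minutes past 12:00.
Actual time: (720 - 313) mod 720 = 407 minutes = 6:47.

Final answer: 6:47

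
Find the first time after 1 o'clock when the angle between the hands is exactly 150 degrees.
At t minutes past 1:00, the hour hand is at 30 x 1 + 0.5t degrees and the minute hand is at 6t degrees.
The smaller angle between them is 150 degrees when |30H - 5.5t| = 150 or |30H - 5.5t| = 210.
With H = 1, solve 30 x 1 - 5.5t = +/- target for each target:
  t = (30 x 1 - 150) / 5.5 = -21.82 (outside (0, 60))
  t = (30 x 1 + 150) / 5.5 = 32.73
  t = (30 x 1 - 210) / 5.5 = -32.73 (outside (0, 60))
  t = (30 x 1 + 210) / 5.5 = 43.64
Valid solutions in (0, 60): {32.73, 43.64} minutes.
The first occurrence is t = 32.73 minutes.
The hands form a 150-degree angle at 32.73 minutes past 1:00.

Final answer: 32.73 minutes past 1:00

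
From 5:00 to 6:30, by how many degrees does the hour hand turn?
The hour hand moves 0.5 degrees per minute.
Time elapsed: 6:30 - 5:00 = 90 minutes
Angular displacement: 90 x 0.5 = 45 degrees

Final answer: 45 degrees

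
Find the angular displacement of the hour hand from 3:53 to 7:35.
The hour hand moves 0.5 degrees per minute.
Time elapsed: 7:35 - 3:53 = 222 minutes
Angular displacement: 222 x 0.5 = 111 degrees

Final answer: 111 degrees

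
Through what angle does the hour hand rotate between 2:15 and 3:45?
The hour hand moves 0.5 degrees per minute.
Time elapsed: 3:45 - 2:15 = 90 minutes
Angular displacement: 90 x 0.5 = 45 degrees

Final answer: 45 degrees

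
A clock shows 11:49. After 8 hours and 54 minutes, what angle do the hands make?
First find the time 8 hours and 54 minutes after 11:49.
Total minutes: 11 x 60 + 49 + 8 x 60 + 54 = 1243.
1243 mod 720 = 523 minutes = 8:43.
Now compute the angle at 8:43:
Hour hand: 8 x 30 + 43 x 0.5 = 261.5 degrees
Minute hand: 43 x 6 = 258 degrees
Difference: |261.5 - 258| = 3.5 degrees
The angle is 3.5 degrees

Final answer: 3.5 degrees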